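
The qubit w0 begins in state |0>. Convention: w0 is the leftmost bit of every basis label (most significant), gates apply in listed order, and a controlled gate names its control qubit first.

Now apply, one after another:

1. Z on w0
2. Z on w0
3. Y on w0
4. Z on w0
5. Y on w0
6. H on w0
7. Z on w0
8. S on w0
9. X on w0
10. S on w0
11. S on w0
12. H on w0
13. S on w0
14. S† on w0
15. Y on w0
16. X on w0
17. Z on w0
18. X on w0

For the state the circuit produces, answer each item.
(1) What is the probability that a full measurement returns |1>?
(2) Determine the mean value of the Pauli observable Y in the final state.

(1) A full measurement returns |1> with probability 1/2.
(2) In the final state, Y has expectation -1.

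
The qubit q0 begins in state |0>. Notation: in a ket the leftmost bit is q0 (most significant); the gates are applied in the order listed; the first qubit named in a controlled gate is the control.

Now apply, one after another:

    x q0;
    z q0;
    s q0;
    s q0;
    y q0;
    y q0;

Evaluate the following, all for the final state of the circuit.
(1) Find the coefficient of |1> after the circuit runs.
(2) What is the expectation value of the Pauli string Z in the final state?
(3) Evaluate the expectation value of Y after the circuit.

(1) The final state's coefficient on |1> equals 1.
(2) The observable Z averages to -1.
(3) In the final state, Y has expectation 0.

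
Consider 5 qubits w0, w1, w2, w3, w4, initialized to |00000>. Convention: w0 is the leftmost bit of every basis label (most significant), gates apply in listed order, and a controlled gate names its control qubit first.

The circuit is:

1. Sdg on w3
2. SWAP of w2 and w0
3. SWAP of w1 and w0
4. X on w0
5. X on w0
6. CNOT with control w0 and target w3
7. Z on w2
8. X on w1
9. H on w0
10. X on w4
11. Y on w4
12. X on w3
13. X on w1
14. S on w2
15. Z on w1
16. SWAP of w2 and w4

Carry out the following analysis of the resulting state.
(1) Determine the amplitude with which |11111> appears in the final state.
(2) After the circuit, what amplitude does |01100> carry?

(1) The final state's coefficient on |11111> equals 0.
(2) The amplitude on |01100> is 0.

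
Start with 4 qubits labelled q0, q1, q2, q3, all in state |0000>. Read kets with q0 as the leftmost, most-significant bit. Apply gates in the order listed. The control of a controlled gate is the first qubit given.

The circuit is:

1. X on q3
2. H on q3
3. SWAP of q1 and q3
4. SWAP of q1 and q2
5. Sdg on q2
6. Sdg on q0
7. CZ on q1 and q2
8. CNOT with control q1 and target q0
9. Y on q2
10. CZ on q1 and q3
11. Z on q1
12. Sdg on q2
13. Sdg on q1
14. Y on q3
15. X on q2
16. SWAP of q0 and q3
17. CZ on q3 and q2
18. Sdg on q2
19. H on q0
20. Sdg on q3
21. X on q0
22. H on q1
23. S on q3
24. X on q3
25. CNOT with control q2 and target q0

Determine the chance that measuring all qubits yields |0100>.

The probability of measuring |0100> is 0.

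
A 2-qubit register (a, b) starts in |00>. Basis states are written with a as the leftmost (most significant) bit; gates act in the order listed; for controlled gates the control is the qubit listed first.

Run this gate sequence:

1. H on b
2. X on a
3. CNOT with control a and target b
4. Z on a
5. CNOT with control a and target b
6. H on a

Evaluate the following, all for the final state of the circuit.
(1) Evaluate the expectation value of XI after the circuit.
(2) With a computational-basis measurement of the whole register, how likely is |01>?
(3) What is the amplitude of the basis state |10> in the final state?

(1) The expectation value of XI is -1.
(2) The probability of measuring |01> is 1/4.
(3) The final state's coefficient on |10> equals 1/2.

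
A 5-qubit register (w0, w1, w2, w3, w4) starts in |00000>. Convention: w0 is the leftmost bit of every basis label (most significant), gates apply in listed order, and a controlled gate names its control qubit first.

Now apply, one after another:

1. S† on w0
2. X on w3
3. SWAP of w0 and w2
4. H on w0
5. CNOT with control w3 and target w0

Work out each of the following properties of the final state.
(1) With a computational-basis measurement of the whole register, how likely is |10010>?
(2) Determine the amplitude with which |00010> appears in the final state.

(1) The probability of measuring |10010> is 1/2.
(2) |00010> carries amplitude sqrt(2)/2 in the final state.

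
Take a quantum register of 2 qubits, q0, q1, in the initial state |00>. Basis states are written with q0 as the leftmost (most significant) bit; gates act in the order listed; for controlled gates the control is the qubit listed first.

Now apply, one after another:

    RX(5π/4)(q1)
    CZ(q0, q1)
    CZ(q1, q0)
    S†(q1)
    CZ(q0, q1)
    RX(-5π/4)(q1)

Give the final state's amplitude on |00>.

The amplitude on |00> is (1 - I)*(2 - sqrt(2)*I)/4.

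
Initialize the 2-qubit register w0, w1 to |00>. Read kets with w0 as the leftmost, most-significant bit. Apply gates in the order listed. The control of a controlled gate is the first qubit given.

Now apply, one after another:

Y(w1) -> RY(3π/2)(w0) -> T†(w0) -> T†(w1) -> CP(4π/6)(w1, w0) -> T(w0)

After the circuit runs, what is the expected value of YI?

The expectation value of YI is -sqrt(3)/2.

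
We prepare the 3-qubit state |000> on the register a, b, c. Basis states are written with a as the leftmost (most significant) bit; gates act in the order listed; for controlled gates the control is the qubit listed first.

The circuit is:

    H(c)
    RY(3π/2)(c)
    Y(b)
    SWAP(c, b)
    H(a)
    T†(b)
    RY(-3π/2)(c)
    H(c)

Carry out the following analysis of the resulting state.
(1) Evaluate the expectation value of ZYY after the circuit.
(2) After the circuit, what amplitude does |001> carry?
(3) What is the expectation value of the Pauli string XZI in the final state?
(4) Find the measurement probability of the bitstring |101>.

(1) In the final state, ZYY has expectation 0.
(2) The amplitude on |001> is -sqrt(2)*I/2.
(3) The observable XZI averages to 1.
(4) Outcome |101> occurs with probability 1/2.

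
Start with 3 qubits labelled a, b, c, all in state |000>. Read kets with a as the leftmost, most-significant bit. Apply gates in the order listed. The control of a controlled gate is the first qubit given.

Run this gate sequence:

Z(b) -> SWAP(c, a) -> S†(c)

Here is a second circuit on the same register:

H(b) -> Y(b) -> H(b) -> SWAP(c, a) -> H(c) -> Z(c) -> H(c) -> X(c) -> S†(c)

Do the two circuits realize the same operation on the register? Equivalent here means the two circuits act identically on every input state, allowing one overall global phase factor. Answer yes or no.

No: there is an input state on which the two circuits produce genuinely different outputs (not merely differing by a phase).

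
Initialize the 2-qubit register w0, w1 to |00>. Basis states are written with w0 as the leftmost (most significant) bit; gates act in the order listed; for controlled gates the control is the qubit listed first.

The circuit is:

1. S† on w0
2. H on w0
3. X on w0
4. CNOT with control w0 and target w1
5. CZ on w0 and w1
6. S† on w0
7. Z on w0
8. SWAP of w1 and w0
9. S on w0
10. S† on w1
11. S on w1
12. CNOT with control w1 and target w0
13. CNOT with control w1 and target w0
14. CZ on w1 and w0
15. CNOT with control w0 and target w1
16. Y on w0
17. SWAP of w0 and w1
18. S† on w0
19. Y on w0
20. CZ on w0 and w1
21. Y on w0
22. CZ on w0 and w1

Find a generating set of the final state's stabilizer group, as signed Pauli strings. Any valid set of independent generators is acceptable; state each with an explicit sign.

One valid set of independent stabilizer generators is -IX, +ZI (any independent generating set of the same group is equally correct).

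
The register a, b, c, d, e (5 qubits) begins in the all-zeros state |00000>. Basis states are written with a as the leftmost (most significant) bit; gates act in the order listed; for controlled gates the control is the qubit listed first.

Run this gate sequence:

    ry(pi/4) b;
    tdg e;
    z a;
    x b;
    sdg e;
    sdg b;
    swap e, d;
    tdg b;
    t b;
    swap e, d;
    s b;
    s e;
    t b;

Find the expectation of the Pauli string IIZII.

The expectation value of IIZII is 1. Key observation: steps 5-12 multiply out to the identity, so the circuit reduces to the remaining gates.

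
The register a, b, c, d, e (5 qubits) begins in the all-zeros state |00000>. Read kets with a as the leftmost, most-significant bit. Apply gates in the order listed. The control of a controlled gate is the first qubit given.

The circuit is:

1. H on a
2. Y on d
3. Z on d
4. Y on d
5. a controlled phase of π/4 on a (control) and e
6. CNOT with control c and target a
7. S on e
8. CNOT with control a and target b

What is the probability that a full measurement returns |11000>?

The probability of measuring |11000> is 1/2.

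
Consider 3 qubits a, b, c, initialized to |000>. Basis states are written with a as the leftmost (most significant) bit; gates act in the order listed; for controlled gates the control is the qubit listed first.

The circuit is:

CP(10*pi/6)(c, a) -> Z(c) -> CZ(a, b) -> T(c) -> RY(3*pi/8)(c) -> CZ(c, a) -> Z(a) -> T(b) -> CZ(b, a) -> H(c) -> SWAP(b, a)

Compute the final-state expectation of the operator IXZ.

The observable IXZ averages to 0.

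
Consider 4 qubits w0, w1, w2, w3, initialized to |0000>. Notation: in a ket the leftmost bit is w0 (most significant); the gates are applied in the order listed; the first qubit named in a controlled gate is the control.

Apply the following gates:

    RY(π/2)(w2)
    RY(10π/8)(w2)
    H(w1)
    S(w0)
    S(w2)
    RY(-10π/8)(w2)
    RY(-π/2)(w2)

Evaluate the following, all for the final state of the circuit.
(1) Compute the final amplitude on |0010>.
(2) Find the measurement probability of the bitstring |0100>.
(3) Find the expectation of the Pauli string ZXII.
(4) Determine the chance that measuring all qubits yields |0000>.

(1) The amplitude on |0010> is 1/4 - I/4.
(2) The probability of measuring |0100> is 3/8.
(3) The expectation value of ZXII is 1.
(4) Outcome |0000> occurs with probability 3/8.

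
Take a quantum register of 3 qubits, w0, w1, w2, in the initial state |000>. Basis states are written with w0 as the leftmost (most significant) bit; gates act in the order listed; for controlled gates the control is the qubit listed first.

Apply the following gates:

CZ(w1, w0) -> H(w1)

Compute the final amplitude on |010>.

The final state's coefficient on |010> equals sqrt(2)/2.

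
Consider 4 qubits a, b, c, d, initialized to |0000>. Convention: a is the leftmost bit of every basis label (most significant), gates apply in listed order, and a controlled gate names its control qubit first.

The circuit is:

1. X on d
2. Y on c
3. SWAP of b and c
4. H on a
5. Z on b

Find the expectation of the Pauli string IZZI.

The expectation value of IZZI is -1.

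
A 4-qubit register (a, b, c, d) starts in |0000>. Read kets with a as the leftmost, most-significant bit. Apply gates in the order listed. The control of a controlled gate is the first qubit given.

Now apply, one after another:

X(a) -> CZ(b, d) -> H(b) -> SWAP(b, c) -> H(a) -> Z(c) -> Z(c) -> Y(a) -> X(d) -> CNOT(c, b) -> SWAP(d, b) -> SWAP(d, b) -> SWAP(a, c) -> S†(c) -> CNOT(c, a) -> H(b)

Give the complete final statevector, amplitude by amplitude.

The resulting statevector has amplitude 0 on |0000>, sqrt(2)*I/4 on |0001>, 0 on |0010>, sqrt(2)/4 on |0011>, 0 on |0100>, sqrt(2)*I/4 on |0101>, 0 on |0110>, -sqrt(2)/4 on |0111>, 0 on |1000>, sqrt(2)*I/4 on |1001>, 0 on |1010>, sqrt(2)/4 on |1011>, 0 on |1100>, -sqrt(2)*I/4 on |1101>, 0 on |1110>, sqrt(2)/4 on |1111>. Key observation: gates 11-12 undo each other exactly, leaving only the rest of the circuit to track.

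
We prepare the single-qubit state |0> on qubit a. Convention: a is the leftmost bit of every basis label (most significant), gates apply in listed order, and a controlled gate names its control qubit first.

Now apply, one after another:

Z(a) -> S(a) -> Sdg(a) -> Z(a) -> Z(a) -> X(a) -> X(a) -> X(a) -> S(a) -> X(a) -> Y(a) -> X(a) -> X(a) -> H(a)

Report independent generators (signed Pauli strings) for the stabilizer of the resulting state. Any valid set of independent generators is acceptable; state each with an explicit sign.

One valid set of independent stabilizer generators is -X (any independent generating set of the same group is equally correct).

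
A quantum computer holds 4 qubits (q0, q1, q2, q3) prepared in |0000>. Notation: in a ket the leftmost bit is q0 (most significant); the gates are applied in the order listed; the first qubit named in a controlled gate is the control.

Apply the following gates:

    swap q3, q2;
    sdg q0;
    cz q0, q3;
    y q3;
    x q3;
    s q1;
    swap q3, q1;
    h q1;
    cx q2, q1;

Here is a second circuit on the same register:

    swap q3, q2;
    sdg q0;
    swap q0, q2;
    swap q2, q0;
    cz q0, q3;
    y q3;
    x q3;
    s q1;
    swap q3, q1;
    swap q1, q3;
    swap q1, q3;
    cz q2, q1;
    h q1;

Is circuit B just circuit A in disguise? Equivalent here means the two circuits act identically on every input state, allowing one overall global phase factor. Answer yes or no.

Yes: on every input state the two circuits agree up to one overall phase factor.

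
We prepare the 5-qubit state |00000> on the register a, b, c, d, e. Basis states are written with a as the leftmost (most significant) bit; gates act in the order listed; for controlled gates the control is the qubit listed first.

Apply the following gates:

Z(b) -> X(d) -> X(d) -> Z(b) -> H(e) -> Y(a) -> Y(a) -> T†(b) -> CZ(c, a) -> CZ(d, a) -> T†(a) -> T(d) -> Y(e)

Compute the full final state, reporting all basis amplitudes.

After the circuit, the state carries amplitude -sqrt(2)*I/2 on |00000>, sqrt(2)*I/2 on |00001>, and 0 on every other basis state.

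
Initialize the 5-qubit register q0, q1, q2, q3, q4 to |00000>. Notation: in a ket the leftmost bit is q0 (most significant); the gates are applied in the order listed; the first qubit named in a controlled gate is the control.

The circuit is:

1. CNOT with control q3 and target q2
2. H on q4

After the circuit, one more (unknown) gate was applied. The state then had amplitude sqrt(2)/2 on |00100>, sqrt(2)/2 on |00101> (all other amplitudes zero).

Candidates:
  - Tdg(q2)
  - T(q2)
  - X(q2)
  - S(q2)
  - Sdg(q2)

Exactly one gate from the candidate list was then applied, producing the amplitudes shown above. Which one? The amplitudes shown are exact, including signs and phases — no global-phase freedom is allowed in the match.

The unique candidate consistent with the amplitudes is X(q2).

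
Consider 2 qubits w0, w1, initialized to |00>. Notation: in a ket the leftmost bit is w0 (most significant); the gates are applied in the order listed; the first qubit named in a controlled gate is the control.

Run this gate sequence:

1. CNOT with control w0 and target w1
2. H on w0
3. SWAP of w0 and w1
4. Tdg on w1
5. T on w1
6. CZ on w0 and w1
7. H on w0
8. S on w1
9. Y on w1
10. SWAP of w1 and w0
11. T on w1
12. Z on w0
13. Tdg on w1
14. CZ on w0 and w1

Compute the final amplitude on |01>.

The amplitude on |01> is 1/2.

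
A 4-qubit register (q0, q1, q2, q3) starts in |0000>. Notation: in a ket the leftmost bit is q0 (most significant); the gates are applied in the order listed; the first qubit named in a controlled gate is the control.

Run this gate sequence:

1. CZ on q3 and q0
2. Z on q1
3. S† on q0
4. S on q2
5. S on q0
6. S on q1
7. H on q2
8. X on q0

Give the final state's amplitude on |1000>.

|1000> carries amplitude sqrt(2)/2 in the final state.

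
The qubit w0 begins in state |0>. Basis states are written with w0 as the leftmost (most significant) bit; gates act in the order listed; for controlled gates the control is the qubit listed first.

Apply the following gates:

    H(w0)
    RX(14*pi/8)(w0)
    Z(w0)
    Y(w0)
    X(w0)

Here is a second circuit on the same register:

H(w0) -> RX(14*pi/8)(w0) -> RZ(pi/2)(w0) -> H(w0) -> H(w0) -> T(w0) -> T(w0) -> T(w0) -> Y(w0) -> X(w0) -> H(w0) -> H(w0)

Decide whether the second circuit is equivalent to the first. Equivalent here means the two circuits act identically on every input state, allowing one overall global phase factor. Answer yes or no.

No — the two circuits implement different unitaries, even allowing a global phase.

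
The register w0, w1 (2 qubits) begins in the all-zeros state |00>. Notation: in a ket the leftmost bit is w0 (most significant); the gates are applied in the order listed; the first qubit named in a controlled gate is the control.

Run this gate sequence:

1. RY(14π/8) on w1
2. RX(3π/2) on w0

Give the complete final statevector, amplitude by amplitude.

After the circuit, the state carries amplitude sqrt(2*sqrt(2) + 4)/4 on |00>, -sqrt(4 - 2*sqrt(2))/4 on |01>, I*sqrt(2*sqrt(2) + 4)/4 on |10>, -I*sqrt(4 - 2*sqrt(2))/4 on |11>.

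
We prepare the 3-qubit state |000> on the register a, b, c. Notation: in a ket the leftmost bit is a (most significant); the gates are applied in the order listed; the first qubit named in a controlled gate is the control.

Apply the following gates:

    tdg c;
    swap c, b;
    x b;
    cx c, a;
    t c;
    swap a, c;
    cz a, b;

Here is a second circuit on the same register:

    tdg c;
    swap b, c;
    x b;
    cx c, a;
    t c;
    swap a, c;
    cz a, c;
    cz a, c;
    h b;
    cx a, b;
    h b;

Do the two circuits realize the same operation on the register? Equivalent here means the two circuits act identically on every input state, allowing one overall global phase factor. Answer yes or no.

Yes: on every input state the two circuits agree up to one overall phase factor.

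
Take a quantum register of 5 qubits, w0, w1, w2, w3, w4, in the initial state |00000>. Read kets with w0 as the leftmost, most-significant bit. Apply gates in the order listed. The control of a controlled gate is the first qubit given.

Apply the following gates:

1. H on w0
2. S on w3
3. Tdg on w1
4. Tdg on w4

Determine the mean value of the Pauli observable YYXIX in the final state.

In the final state, YYXIX has expectation 0.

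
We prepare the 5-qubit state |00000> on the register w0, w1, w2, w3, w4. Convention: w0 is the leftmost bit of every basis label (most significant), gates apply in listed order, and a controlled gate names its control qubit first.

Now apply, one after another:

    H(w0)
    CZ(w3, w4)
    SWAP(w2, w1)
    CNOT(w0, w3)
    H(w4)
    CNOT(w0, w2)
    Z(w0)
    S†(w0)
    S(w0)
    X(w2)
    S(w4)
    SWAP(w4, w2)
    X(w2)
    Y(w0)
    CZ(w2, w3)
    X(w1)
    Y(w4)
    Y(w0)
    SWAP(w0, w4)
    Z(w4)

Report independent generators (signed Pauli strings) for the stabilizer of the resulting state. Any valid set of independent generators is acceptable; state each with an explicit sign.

The stabilizer group can be generated by -XIZXX, -IIYIZ, +ZIIIZ, -IZIII, +IIIZZ, among other valid generating sets.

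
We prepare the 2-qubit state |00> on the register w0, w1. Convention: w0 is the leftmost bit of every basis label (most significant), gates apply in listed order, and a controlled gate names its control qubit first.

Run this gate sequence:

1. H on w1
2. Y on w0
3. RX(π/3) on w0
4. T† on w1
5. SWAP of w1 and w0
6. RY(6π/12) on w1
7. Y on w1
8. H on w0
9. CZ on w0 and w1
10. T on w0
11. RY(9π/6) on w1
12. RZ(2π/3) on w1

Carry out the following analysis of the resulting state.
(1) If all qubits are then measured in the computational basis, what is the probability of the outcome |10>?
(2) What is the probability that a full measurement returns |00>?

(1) Outcome |10> occurs with probability 1/8 - sqrt(2)/16.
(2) Outcome |00> occurs with probability 3*sqrt(2)/16 + 3/8.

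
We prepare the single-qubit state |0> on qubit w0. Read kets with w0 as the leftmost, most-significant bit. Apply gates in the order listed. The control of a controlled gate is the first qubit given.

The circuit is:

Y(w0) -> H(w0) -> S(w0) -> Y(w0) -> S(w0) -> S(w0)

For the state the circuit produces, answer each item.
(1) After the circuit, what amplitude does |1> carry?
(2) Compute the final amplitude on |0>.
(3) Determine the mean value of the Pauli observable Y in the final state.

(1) The final state's coefficient on |1> equals sqrt(2)/2.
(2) |0> carries amplitude -sqrt(2)*I/2 in the final state.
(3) The observable Y averages to 1.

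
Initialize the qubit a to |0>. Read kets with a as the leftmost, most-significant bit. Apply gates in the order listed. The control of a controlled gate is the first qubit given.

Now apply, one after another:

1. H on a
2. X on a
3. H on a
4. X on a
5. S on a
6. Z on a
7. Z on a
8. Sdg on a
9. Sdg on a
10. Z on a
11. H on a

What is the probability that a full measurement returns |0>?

Outcome |0> occurs with probability 1/2. Key observation: gates 5-8 undo each other exactly, leaving only the rest of the circuit to track.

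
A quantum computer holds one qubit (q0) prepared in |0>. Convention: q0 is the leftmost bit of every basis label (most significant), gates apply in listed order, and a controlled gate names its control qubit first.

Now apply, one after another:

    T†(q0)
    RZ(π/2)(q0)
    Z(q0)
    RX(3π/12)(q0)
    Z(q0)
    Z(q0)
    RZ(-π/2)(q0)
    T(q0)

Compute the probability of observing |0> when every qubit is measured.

The probability of measuring |0> is sqrt(2)/4 + 1/2.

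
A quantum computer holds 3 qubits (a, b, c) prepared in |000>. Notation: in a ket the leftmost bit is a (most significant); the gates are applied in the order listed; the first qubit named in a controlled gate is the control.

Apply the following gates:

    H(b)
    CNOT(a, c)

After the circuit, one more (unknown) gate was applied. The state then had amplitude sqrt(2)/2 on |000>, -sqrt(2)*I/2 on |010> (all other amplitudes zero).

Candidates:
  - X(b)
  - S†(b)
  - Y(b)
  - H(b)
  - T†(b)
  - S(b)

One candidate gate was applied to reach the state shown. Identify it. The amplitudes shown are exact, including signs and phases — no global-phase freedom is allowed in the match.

The applied gate was S†(b).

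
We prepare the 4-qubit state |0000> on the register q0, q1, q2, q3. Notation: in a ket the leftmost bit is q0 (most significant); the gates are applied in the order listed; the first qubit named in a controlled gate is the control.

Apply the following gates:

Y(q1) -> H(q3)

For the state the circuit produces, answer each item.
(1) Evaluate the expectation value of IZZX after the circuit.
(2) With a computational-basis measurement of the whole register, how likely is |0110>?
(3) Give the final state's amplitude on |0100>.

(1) The observable IZZX averages to -1.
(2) Outcome |0110> occurs with probability 0.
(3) |0100> carries amplitude sqrt(2)*I/2 in the final state.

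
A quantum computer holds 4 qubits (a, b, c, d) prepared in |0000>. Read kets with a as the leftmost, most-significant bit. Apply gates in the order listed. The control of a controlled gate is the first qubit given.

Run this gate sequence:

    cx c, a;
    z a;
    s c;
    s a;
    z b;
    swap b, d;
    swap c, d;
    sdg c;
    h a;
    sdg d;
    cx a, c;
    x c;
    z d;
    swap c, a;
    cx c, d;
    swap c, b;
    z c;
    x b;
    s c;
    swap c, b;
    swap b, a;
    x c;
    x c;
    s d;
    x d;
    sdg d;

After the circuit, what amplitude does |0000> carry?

The final state's coefficient on |0000> equals sqrt(2)*I/2.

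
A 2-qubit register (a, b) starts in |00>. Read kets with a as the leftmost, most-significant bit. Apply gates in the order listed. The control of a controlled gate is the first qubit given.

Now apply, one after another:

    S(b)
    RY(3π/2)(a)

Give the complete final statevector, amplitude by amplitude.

After the circuit, the state carries amplitude -sqrt(2)/2 on |00>, 0 on |01>, sqrt(2)/2 on |10>, 0 on |11>.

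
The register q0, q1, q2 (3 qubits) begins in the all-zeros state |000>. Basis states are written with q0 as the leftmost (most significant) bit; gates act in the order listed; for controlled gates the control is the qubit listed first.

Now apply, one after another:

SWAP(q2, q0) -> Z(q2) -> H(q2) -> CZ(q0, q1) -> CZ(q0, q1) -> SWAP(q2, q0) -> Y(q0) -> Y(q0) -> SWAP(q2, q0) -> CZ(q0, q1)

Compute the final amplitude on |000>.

|000> carries amplitude sqrt(2)/2 in the final state. Key observation: gates 5-10 undo each other exactly, leaving only the rest of the circuit to track.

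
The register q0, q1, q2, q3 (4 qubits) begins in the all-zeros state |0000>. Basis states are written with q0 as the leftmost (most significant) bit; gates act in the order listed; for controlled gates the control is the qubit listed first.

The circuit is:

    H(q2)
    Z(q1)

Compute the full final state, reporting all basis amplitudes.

The resulting statevector has amplitude sqrt(2)/2 on |0000>, sqrt(2)/2 on |0010>, and 0 on every other basis state.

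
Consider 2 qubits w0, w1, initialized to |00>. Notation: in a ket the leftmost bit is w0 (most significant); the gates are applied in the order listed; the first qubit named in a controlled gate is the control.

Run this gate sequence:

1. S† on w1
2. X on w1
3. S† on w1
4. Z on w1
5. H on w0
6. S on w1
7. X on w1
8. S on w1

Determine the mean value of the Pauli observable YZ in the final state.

The expectation value of YZ is 0.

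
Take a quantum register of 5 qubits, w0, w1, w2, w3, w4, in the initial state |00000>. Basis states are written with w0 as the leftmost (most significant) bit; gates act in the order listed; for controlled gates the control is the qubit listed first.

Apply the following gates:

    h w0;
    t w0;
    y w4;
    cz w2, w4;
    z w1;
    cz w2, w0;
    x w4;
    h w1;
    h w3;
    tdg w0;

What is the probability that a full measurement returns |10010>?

A full measurement returns |10010> with probability 1/8.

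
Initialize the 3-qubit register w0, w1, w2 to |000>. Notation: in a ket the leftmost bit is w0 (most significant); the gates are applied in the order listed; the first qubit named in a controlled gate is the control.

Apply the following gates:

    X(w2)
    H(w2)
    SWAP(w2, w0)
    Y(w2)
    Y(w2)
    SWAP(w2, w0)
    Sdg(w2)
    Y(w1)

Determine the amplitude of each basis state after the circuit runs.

The final amplitudes are sqrt(2)*I/2 on |010>, -sqrt(2)/2 on |011>, and 0 on every other basis state. Key observation: the block from step 3 through step 6 cancels to the identity and can be dropped.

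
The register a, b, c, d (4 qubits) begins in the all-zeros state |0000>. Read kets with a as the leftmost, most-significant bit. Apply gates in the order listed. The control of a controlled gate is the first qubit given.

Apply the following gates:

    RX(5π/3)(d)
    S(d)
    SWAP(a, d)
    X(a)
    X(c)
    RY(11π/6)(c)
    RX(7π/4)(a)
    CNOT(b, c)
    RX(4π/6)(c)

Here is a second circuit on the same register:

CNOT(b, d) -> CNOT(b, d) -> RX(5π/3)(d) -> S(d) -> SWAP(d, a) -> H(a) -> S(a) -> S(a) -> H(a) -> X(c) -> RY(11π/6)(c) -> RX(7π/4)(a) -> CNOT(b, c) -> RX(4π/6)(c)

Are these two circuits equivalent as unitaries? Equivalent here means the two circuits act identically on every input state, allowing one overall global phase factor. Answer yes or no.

Yes, they are equivalent — the unitaries differ by at most a global phase.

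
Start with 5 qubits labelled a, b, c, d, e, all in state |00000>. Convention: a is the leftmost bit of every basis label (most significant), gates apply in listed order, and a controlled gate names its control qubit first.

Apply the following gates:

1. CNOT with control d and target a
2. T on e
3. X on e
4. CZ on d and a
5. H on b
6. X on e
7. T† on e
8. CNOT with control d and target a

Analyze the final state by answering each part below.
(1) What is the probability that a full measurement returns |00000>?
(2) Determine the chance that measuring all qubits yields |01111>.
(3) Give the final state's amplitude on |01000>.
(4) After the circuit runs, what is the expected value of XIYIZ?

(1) A full measurement returns |00000> with probability 1/2.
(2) A full measurement returns |01111> with probability 0.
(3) The final state's coefficient on |01000> equals sqrt(2)/2.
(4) The expectation value of XIYIZ is 0.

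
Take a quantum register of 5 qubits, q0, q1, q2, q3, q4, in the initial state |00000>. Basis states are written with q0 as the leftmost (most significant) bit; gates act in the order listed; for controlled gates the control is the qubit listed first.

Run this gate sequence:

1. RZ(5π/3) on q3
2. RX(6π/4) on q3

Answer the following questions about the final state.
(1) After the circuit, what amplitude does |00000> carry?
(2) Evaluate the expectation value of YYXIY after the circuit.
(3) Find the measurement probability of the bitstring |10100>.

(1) The amplitude on |00000> is sqrt(2)*exp(I*pi/6)/2.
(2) The expectation value of YYXIY is 0.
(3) A full measurement returns |10100> with probability 0.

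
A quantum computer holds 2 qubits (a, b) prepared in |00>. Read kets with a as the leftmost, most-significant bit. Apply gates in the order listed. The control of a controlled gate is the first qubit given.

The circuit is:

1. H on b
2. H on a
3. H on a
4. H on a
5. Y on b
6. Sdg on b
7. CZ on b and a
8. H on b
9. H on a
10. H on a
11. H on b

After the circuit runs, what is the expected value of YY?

The observable YY averages to 0.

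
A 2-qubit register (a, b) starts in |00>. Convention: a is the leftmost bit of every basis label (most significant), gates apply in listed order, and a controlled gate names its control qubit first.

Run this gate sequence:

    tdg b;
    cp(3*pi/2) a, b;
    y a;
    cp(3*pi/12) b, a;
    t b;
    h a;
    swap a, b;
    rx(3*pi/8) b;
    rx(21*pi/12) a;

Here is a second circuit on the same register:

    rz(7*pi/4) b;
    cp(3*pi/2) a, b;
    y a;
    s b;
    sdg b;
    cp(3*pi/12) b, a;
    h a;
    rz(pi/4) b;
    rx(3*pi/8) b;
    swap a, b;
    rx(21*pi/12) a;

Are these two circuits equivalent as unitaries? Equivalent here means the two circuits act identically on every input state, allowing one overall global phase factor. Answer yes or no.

No: there is an input state on which the two circuits produce genuinely different outputs (not merely differing by a phase).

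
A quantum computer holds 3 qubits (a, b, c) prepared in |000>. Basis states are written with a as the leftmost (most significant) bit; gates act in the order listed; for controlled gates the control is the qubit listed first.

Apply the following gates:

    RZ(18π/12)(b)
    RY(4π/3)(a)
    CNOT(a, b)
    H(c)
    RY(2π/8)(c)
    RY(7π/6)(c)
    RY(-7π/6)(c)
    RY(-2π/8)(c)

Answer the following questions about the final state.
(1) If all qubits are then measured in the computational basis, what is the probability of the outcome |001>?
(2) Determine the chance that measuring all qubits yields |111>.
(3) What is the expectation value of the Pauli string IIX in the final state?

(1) The probability of measuring |001> is 1/8. Key observation: the block from step 5 through step 8 cancels to the identity and can be dropped.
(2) A full measurement returns |111> with probability 3/8.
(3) In the final state, IIX has expectation 1.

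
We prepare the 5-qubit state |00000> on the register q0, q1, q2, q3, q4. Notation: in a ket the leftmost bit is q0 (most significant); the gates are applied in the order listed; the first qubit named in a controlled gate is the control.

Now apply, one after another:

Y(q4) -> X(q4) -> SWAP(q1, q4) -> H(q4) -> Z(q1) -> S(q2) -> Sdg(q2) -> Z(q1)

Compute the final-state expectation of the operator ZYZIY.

The observable ZYZIY averages to 0. Key observation: gates 5-8 undo each other exactly, leaving only the rest of the circuit to track.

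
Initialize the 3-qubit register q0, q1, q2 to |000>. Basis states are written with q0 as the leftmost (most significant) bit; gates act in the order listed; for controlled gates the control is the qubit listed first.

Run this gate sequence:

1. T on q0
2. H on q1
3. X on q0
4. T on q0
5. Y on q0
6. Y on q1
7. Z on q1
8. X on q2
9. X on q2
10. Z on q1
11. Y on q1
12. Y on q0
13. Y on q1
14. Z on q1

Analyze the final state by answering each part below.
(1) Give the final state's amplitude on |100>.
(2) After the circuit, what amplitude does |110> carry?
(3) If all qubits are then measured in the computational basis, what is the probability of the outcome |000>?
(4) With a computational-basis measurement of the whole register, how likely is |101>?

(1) The final state's coefficient on |100> equals -sqrt(2)*exp(3*I*pi/4)/2. Key observation: the block from step 5 through step 12 cancels to the identity and can be dropped.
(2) |110> carries amplitude -sqrt(2)*exp(3*I*pi/4)/2 in the final state.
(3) Outcome |000> occurs with probability 0.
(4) A full measurement returns |101> with probability 0.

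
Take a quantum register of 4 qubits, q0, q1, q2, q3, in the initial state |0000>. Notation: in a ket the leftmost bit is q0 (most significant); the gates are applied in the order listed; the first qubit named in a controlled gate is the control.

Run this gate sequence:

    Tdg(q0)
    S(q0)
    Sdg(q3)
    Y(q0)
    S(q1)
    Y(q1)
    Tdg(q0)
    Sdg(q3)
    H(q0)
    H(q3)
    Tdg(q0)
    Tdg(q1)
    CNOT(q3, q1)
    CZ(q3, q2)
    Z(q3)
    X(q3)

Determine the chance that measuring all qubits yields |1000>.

A full measurement returns |1000> with probability 1/4.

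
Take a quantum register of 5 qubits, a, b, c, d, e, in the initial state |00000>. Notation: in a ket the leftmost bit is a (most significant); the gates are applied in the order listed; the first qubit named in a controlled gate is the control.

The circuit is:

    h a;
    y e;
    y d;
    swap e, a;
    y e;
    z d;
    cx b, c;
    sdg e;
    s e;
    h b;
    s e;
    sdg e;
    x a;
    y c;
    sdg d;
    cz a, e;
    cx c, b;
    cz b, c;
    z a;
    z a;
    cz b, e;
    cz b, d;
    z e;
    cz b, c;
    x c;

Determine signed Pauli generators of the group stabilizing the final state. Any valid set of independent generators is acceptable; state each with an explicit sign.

One valid set of independent stabilizer generators is -IXIIZ, +IZIIX, +ZIIII, +IIZII, -IIIZI (any independent generating set of the same group is equally correct). Key observation: the block from step 11 through step 12 cancels to the identity and can be dropped.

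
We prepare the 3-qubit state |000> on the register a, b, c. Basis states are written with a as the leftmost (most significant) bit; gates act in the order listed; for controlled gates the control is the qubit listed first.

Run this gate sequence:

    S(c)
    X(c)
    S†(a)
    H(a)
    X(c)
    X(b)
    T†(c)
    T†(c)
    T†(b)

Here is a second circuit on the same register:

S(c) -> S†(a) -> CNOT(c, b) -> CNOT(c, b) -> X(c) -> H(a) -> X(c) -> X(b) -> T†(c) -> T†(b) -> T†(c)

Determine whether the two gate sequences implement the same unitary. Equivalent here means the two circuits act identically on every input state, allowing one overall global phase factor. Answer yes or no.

Yes, they are equivalent — the unitaries differ by at most a global phase.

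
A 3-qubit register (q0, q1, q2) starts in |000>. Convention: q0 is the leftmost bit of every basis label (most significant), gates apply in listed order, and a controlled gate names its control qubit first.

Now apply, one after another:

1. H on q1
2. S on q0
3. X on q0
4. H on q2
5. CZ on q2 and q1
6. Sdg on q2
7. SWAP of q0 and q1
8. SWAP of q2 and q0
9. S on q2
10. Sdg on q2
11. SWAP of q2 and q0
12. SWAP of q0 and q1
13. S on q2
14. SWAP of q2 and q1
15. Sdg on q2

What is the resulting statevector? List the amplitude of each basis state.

The resulting statevector has amplitude 0 on |000>, 0 on |001>, 0 on |010>, 0 on |011>, 1/2 on |100>, -I/2 on |101>, 1/2 on |110>, I/2 on |111>.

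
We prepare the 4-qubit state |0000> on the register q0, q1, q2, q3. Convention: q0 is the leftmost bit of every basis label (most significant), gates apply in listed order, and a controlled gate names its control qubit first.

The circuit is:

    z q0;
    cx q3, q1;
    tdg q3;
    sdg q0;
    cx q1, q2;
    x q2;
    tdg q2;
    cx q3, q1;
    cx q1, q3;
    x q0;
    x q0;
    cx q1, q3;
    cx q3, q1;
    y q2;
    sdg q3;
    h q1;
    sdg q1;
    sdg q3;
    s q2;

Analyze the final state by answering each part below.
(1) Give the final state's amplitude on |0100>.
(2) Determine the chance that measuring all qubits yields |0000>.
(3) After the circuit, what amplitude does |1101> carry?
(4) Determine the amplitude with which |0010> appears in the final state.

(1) |0100> carries amplitude sqrt(2)*exp(3*I*pi/4)/2 in the final state. Key observation: the block from step 8 through step 13 cancels to the identity and can be dropped.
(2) Outcome |0000> occurs with probability 1/2.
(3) The final state's coefficient on |1101> equals 0.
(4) The amplitude on |0010> is 0.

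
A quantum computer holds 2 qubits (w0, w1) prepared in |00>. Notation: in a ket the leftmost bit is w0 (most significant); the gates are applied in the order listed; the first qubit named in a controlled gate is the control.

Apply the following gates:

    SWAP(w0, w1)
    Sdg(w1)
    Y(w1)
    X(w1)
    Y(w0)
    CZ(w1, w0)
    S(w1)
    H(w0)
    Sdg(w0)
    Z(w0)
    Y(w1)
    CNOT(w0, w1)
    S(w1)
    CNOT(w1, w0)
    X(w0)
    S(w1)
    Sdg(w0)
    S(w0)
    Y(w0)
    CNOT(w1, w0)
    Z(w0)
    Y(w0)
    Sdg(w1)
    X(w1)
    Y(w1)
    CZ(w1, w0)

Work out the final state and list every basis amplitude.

The resulting statevector has amplitude -sqrt(2)*I/2 on |00>, 0 on |01>, 0 on |10>, sqrt(2)*I/2 on |11>.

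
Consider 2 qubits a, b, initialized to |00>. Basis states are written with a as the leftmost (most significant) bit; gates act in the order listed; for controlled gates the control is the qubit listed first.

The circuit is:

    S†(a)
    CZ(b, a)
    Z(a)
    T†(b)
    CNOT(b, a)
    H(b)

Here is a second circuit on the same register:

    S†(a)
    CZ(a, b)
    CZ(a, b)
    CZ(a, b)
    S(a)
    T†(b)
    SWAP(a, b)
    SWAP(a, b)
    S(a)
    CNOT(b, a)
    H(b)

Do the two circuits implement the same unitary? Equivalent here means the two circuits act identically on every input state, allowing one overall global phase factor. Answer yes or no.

Yes: on every input state the two circuits agree up to one overall phase factor.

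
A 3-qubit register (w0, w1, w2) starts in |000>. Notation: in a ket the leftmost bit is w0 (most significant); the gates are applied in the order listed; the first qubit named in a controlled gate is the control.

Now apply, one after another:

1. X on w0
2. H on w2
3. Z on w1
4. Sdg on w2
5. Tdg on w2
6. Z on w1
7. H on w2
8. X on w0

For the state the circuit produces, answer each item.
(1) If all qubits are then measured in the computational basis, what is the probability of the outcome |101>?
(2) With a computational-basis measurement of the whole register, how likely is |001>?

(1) The probability of measuring |101> is 0.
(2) The probability of measuring |001> is sqrt(2)/4 + 1/2.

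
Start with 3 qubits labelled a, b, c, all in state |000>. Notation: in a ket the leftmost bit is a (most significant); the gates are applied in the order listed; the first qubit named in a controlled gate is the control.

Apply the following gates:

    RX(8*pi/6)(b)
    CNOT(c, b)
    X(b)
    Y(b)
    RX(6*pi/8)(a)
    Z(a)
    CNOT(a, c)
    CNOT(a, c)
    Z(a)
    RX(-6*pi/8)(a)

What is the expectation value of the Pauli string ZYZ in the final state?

In the final state, ZYZ has expectation -sqrt(3)/2.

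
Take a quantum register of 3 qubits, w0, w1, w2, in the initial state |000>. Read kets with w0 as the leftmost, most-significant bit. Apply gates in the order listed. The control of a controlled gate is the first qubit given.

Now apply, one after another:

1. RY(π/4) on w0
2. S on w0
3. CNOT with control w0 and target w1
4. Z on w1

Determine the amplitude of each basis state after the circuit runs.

The resulting statevector has amplitude sqrt(sqrt(2) + 2)/2 on |000>, -I*sqrt(2 - sqrt(2))/2 on |110>, and 0 on every other basis state.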